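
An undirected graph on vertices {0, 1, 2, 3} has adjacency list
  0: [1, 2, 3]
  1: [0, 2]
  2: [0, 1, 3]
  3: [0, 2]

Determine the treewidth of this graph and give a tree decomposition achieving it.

Treewidth 2.
One such decomposition:
Bags: B1 = {0, 2, 3}  B2 = {0, 1, 2}
Tree: B1–B2

Every bag has size at most 3, so the width is 3 − 1 = 2 and tw(G) ≤ 2. Conversely, {0, 1, 2} is a clique of size 3, and the vertices of any clique must share a bag in every tree decomposition; so some bag has ≥ 3 vertices and tw(G) ≥ 2. Hence tw(G) = 2 exactly.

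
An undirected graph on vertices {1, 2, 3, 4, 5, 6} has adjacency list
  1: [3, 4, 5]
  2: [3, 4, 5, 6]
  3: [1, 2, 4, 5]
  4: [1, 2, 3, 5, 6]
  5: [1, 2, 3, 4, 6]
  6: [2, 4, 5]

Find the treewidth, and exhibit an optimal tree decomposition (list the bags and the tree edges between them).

Each bag holds 4 vertices, so the decomposition has width 3, which upper-bounds the treewidth. For the lower bound, the 4 vertices {1, 3, 4, 5} are pairwise adjacent, and any tree decomposition puts a clique entirely inside one bag — forcing width ≥ 3. Therefore the treewidth is 3.

Treewidth 3.
Bags: B1 = {2, 3, 4, 5}  B2 = {2, 4, 5, 6}  B3 = {1, 3, 4, 5}
Tree: B1–B2, B1–B3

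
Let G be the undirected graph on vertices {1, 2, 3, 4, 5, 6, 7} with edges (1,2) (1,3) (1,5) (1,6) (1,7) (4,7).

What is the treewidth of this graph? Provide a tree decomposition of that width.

Treewidth 1.
Bags: B1 = {1, 6}  B2 = {1, 5}  B3 = {1, 3}  B4 = {1, 2}  B5 = {1, 7}  B6 = {4, 7}
Tree: B1–B2, B1–B3, B1–B4, B4–B5, B5–B6

The largest bag has 2 vertices, giving width 1; this decomposition certifies tw(G) ≤ 1. Any graph with an edge has treewidth ≥ 1, and G has the edge 1–6. Therefore the treewidth is 1.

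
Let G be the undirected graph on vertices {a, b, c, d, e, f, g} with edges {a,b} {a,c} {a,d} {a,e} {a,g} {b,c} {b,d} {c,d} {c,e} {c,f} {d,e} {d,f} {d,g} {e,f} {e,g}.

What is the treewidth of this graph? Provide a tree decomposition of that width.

Each bag holds 4 vertices, so the decomposition has width 3, which upper-bounds the treewidth. On the other hand G contains the 4-clique {a, d, e, g}. A clique must lie in a single bag of any decomposition, so no decomposition can have width below 3. The upper and lower bounds meet at 3, so that is the treewidth.

Treewidth 3.
One optimal decomposition is:
Bags: B1 = {c, d, e, f}  B2 = {a, c, d, e}  B3 = {a, b, c, d}  B4 = {a, d, e, g}
Tree: B1–B2, B2–B3, B2–B4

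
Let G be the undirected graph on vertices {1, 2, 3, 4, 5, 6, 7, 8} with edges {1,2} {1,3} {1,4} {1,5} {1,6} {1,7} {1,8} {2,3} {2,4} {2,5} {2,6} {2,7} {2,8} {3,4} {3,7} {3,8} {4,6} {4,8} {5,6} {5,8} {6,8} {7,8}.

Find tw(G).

A width-4 tree decomposition is:
Bags: B1 = {1, 2, 3, 7, 8}  B2 = {1, 2, 3, 4, 8}  B3 = {1, 2, 4, 6, 8}  B4 = {1, 2, 5, 6, 8}
Tree: B1–B2, B2–B3, B3–B4
Each bag holds 5 vertices, so the decomposition has width 4, which upper-bounds the treewidth. Conversely, {1, 2, 3, 4, 8} is a clique of size 5, and the vertices of any clique must share a bag in every tree decomposition; so some bag has ≥ 5 vertices and tw(G) ≥ 4. The upper and lower bounds meet at 4, so that is the treewidth.

4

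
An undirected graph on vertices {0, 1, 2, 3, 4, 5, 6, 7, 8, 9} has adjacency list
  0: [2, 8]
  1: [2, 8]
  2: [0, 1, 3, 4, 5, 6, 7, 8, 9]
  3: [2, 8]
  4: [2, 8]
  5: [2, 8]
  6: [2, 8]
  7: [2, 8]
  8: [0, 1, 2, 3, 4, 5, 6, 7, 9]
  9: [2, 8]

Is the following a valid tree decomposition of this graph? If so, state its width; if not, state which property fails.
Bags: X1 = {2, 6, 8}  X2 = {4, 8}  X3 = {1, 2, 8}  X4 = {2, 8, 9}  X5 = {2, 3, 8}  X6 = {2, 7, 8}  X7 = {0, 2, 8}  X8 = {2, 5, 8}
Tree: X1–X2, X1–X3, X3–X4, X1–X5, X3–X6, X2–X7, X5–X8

A tree decomposition must satisfy three properties: every vertex lies in some bag; for every edge, both endpoints lie together in some bag; and for every vertex, the bags containing it form a connected subtree. Here edge (2,4) lies in no bag, so the decomposition is invalid.

No — edge (2,4) lies in no bag.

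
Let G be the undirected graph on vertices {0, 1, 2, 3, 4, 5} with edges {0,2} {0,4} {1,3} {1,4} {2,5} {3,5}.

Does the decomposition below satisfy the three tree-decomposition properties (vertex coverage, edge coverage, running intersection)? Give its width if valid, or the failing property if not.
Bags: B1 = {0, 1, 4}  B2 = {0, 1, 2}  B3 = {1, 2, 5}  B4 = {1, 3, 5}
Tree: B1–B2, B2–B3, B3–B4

Checking the three conditions: (i) the bags cover all of {0, 1, 2, 3, 4, 5}; (ii) for each edge, some bag contains both endpoints; (iii) the bags containing any fixed vertex form a subtree. All hold, so the decomposition is valid with width 3 − 1 = 2.

Yes; width 2.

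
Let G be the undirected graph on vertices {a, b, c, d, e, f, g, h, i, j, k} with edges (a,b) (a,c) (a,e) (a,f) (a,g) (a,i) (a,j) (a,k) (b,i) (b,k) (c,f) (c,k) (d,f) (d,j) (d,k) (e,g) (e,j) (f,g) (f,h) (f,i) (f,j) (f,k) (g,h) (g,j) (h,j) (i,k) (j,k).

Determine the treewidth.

A width-3 tree decomposition is:
Bags: B1 = {a, f, i, k}  B2 = {a, c, f, k}  B3 = {a, f, j, k}  B4 = {a, f, g, j}  B5 = {a, b, i, k}  B6 = {f, g, h, j}  B7 = {a, e, g, j}  B8 = {d, f, j, k}
Tree: B1–B2, B2–B3, B3–B4, B1–B5, B4–B6, B4–B7, B3–B8
The largest bag has 4 vertices, giving width 3; this decomposition certifies tw(G) ≤ 3. Conversely, {a, e, g, j} is a clique of size 4, and the vertices of any clique must share a bag in every tree decomposition; so some bag has ≥ 4 vertices and tw(G) ≥ 3. Therefore the treewidth is 3.

3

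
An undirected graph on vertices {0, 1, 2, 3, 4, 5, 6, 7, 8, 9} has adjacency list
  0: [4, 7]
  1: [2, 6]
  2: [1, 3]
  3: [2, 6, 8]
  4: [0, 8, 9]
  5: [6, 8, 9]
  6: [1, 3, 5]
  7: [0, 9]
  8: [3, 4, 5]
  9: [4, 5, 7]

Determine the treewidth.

2

A width-2 tree decomposition is:
Bags: B1 = {0, 4, 7}  B2 = {4, 7, 9}  B3 = {4, 8, 9}  B4 = {5, 8, 9}  B5 = {3, 5, 8}  B6 = {3, 5, 6}  B7 = {2, 3, 6}  B8 = {1, 2, 6}
Tree: B1–B2, B2–B3, B3–B4, B4–B5, B5–B6, B6–B7, B7–B8
Each bag holds 3 vertices, so the decomposition has width 2, which upper-bounds the treewidth. Since 0–7–9–4–0 is a cycle in G, G is not acyclic. Forests are exactly the graphs of treewidth ≤ 1, so tw(G) ≥ 2. Combining the bounds, tw(G) = 2.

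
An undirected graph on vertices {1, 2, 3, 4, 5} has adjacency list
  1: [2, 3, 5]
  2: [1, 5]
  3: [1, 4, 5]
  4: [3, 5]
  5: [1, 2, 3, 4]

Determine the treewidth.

A width-2 tree decomposition is:
Bags: B1 = {1, 3, 5}  B2 = {3, 4, 5}  B3 = {1, 2, 5}
Tree: B1–B2, B1–B3
Each bag holds 3 vertices, so the decomposition has width 2, which upper-bounds the treewidth. Conversely, {1, 2, 5} is a clique of size 3, and the vertices of any clique must share a bag in every tree decomposition; so some bag has ≥ 3 vertices and tw(G) ≥ 2. Hence tw(G) = 2 exactly.

2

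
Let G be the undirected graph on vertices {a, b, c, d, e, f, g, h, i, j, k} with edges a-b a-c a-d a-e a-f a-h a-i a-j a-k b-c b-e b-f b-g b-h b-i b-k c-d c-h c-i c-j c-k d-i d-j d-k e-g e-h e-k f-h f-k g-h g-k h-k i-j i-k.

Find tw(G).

4

A width-4 tree decomposition is:
Bags: B1 = {a, b, c, h, k}  B2 = {a, b, c, i, k}  B3 = {a, b, e, h, k}  B4 = {b, e, g, h, k}  B5 = {a, c, d, i, k}  B6 = {a, c, d, i, j}  B7 = {a, b, f, h, k}
Tree: B1–B2, B1–B3, B3–B4, B2–B5, B5–B6, B1–B7
The largest bag has 5 vertices, giving width 4; this decomposition certifies tw(G) ≤ 4. On the other hand G contains the 5-clique {a, c, d, i, j}. A clique must lie in a single bag of any decomposition, so no decomposition can have width below 4. The upper and lower bounds meet at 4, so that is the treewidth.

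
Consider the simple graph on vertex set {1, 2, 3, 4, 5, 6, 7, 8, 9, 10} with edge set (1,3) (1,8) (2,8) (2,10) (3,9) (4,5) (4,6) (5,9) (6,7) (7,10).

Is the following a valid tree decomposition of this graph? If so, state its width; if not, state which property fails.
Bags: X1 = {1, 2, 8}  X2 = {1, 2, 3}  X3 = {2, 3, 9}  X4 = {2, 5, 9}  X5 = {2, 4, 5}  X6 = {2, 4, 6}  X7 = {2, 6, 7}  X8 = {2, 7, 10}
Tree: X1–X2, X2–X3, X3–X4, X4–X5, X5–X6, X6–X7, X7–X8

Yes; width 2.

Checking the three conditions: (i) the bags cover all of {1, 2, 3, 4, 5, 6, 7, 8, 9, 10}; (ii) for each edge, some bag contains both endpoints; (iii) the bags containing any fixed vertex form a subtree. All hold, so the decomposition is valid with width 3 − 1 = 2.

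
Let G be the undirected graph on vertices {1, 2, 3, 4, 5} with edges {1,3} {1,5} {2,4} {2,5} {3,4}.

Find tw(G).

A width-2 tree decomposition is:
Bags: B1 = {1, 3, 4}  B2 = {1, 2, 4}  B3 = {1, 2, 5}
Tree: B1–B2, B2–B3
Every bag has size at most 3, so the width is 3 − 1 = 2 and tw(G) ≤ 2. The edges 1–3–4–2–5–1 form a cycle, so G is not a tree and its treewidth is at least 2. Hence tw(G) = 2 exactly.

2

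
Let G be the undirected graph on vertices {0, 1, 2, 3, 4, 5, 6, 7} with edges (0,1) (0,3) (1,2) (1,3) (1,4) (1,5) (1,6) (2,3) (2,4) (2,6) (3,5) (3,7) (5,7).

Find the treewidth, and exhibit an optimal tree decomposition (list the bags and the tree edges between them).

Treewidth 2.
One such decomposition:
Bags: B1 = {1, 3, 5}  B2 = {1, 2, 3}  B3 = {1, 2, 4}  B4 = {3, 5, 7}  B5 = {0, 1, 3}  B6 = {1, 2, 6}
Tree: B1–B2, B2–B3, B1–B4, B2–B5, B2–B6

Each bag holds 3 vertices, so the decomposition has width 2, which upper-bounds the treewidth. For the lower bound, the 3 vertices {0, 1, 3} are pairwise adjacent, and any tree decomposition puts a clique entirely inside one bag — forcing width ≥ 2. Combining the bounds, tw(G) = 2.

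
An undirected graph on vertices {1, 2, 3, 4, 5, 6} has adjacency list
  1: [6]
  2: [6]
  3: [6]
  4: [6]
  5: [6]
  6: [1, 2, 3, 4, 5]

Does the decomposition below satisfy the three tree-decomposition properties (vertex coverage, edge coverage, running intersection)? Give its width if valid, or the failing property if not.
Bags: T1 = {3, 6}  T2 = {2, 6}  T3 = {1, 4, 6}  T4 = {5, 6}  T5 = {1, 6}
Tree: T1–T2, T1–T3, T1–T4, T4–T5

A tree decomposition must satisfy three properties: every vertex lies in some bag; for every edge, both endpoints lie together in some bag; and for every vertex, the bags containing it form a connected subtree. Here bags containing vertex 1 are not connected in the tree, so the decomposition is invalid.

No — bags containing vertex 1 are not connected in the tree.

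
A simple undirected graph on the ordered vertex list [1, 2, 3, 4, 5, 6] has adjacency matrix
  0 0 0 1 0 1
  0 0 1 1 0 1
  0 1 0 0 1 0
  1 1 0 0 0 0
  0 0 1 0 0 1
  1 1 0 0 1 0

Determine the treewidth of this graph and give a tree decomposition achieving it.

Every bag has size at most 3, so the width is 3 − 1 = 2 and tw(G) ≤ 2. Since 3–5–6–2–3 is a cycle in G, G is not acyclic. Forests are exactly the graphs of treewidth ≤ 1, so tw(G) ≥ 2. The upper and lower bounds meet at 2, so that is the treewidth.

Treewidth 2.
Bags: B1 = {2, 3, 5}  B2 = {2, 5, 6}  B3 = {2, 4, 6}  B4 = {1, 4, 6}
Tree: B1–B2, B2–B3, B3–B4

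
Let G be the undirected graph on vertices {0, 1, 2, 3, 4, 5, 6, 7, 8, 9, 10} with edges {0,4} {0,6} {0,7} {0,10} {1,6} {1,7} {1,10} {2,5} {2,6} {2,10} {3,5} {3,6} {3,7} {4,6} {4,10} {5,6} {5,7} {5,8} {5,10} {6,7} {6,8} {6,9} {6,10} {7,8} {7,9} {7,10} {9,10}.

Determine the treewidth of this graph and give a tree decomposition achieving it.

Treewidth 3.
Bags: B1 = {5, 6, 7, 10}  B2 = {6, 7, 9, 10}  B3 = {3, 5, 6, 7}  B4 = {2, 5, 6, 10}  B5 = {0, 6, 7, 10}  B6 = {0, 4, 6, 10}  B7 = {1, 6, 7, 10}  B8 = {5, 6, 7, 8}
Tree: B1–B2, B1–B3, B1–B4, B2–B5, B5–B6, B1–B7, B1–B8

The largest bag has 4 vertices, giving width 3; this decomposition certifies tw(G) ≤ 3. Conversely, {2, 5, 6, 10} is a clique of size 4, and the vertices of any clique must share a bag in every tree decomposition; so some bag has ≥ 4 vertices and tw(G) ≥ 3. Combining the bounds, tw(G) = 3.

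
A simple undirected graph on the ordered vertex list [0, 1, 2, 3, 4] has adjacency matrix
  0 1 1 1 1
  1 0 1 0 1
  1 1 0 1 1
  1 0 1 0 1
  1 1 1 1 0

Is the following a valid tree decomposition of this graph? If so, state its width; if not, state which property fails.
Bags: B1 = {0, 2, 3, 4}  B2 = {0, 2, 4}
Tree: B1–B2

No — vertex 1 appears in no bag.

A tree decomposition must satisfy three properties: every vertex lies in some bag; for every edge, both endpoints lie together in some bag; and for every vertex, the bags containing it form a connected subtree. Here vertex 1 appears in no bag, so the decomposition is invalid.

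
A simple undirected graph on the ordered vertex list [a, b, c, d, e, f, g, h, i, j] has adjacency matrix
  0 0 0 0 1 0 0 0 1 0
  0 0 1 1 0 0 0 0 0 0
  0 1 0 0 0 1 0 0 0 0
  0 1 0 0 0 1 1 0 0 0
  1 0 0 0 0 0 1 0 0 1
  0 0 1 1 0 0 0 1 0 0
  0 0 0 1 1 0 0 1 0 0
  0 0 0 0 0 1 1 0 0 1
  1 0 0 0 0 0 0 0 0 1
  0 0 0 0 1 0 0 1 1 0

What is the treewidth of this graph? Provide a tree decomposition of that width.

The largest bag has 3 vertices, giving width 2; this decomposition certifies tw(G) ≤ 2. The edges i–a–e–j–i form a cycle, so G is not a tree and its treewidth is at least 2. Hence tw(G) = 2 exactly.

Treewidth 2.
One optimal decomposition is:
Bags: B1 = {a, i, j}  B2 = {a, e, j}  B3 = {e, h, j}  B4 = {e, g, h}  B5 = {f, g, h}  B6 = {d, f, g}  B7 = {c, d, f}  B8 = {b, c, d}
Tree: B1–B2, B2–B3, B3–B4, B4–B5, B5–B6, B6–B7, B7–B8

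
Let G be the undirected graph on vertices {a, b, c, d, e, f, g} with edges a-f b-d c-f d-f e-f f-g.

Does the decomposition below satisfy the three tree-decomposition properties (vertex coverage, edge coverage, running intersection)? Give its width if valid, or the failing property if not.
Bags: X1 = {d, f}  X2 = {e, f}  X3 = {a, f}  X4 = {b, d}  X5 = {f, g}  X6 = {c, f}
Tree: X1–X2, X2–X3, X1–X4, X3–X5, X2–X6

Vertex coverage: the bags together contain {a, b, c, d, e, f, g}, the full vertex set. Edge coverage: each edge of G has both endpoints in at least one bag. Running intersection: for every vertex, the bags containing it form a connected subtree. All three properties hold, so this is a valid tree decomposition of width max|bag| − 1 = 1, and hence tw(G) ≤ 1.

Yes; width 1.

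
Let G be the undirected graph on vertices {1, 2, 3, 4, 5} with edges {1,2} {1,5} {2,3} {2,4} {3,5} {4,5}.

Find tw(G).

A width-2 tree decomposition is:
Bags: B1 = {2, 4, 5}  B2 = {1, 2, 5}  B3 = {2, 3, 5}
Tree: B1–B2, B2–B3
Every bag has size at most 3, so the width is 3 − 1 = 2 and tw(G) ≤ 2. Since 4–2–1–5–4 is a cycle in G, G is not acyclic. Forests are exactly the graphs of treewidth ≤ 1, so tw(G) ≥ 2. Combining the bounds, tw(G) = 2.

2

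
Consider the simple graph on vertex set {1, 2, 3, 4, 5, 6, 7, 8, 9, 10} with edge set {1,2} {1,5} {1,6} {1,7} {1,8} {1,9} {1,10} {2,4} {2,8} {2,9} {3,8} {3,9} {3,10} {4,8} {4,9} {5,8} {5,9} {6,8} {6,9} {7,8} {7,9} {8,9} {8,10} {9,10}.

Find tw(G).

3

A width-3 tree decomposition is:
Bags: B1 = {1, 8, 9, 10}  B2 = {1, 5, 8, 9}  B3 = {1, 2, 8, 9}  B4 = {2, 4, 8, 9}  B5 = {1, 7, 8, 9}  B6 = {3, 8, 9, 10}  B7 = {1, 6, 8, 9}
Tree: B1–B2, B2–B3, B3–B4, B3–B5, B1–B6, B2–B7
Each bag holds 4 vertices, so the decomposition has width 3, which upper-bounds the treewidth. On the other hand G contains the 4-clique {1, 2, 8, 9}. A clique must lie in a single bag of any decomposition, so no decomposition can have width below 3. Hence tw(G) = 3 exactly.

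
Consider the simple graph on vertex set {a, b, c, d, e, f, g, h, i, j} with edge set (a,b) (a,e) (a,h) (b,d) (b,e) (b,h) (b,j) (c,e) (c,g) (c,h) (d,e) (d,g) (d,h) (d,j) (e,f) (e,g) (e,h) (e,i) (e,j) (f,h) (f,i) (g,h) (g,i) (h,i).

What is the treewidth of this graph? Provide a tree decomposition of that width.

The largest bag has 4 vertices, giving width 3; this decomposition certifies tw(G) ≤ 3. Conversely, {b, d, e, j} is a clique of size 4, and the vertices of any clique must share a bag in every tree decomposition; so some bag has ≥ 4 vertices and tw(G) ≥ 3. Hence tw(G) = 3 exactly.

Treewidth 3.
One such decomposition:
Bags: B1 = {d, e, g, h}  B2 = {b, d, e, h}  B3 = {c, e, g, h}  B4 = {a, b, e, h}  B5 = {b, d, e, j}  B6 = {e, g, h, i}  B7 = {e, f, h, i}
Tree: B1–B2, B1–B3, B2–B4, B2–B5, B1–B6, B6–B7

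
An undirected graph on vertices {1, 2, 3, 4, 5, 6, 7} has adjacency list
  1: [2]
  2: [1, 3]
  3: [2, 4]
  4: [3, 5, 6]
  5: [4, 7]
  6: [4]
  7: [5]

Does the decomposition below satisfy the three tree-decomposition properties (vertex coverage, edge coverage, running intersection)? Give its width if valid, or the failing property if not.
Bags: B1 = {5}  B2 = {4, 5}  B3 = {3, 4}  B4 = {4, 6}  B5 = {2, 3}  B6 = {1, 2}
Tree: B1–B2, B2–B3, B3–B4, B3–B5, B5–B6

A tree decomposition must satisfy three properties: every vertex lies in some bag; for every edge, both endpoints lie together in some bag; and for every vertex, the bags containing it form a connected subtree. Here vertex 7 appears in no bag, so the decomposition is invalid.

No — vertex 7 appears in no bag.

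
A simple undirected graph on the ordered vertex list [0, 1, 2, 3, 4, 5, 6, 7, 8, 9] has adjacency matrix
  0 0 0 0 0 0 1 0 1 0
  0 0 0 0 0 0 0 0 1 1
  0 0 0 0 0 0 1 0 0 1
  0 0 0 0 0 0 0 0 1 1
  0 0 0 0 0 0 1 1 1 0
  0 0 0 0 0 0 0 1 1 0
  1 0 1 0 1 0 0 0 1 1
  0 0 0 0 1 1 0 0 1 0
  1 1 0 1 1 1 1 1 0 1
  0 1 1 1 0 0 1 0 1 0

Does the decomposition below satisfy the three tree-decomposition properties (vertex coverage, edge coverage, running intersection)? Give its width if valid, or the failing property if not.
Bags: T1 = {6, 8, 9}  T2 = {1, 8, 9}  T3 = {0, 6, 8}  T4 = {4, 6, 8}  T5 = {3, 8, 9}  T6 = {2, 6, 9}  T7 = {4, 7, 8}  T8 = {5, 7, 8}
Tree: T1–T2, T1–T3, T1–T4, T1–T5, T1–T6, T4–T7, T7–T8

Checking the three conditions: (i) the bags cover all of {0, 1, 2, 3, 4, 5, 6, 7, 8, 9}; (ii) for each edge, some bag contains both endpoints; (iii) the bags containing any fixed vertex form a subtree. All hold, so the decomposition is valid with width 3 − 1 = 2.

Yes; width 2.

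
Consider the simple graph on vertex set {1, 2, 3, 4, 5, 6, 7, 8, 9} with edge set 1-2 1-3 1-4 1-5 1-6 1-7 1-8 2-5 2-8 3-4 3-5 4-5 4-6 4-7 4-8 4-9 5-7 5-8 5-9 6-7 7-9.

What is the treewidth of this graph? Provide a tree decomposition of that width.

Every bag has size at most 4, so the width is 4 − 1 = 3 and tw(G) ≤ 3. Conversely, {1, 2, 5, 8} is a clique of size 4, and the vertices of any clique must share a bag in every tree decomposition; so some bag has ≥ 4 vertices and tw(G) ≥ 3. Therefore the treewidth is 3.

Treewidth 3.
Bags: B1 = {1, 4, 6, 7}  B2 = {1, 4, 5, 7}  B3 = {4, 5, 7, 9}  B4 = {1, 4, 5, 8}  B5 = {1, 2, 5, 8}  B6 = {1, 3, 4, 5}
Tree: B1–B2, B2–B3, B2–B4, B4–B5, B2–B6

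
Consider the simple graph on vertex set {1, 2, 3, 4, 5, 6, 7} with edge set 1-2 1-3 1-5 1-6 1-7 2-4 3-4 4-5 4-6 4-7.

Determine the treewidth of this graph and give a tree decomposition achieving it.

Each bag holds 3 vertices, so the decomposition has width 2, which upper-bounds the treewidth. For the lower bound, G contains the cycle 1–2–4–3–1, so G is not a forest; only forests have treewidth ≤ 1, hence tw(G) ≥ 2. Therefore the treewidth is 2.

Treewidth 2.
One such decomposition:
Bags: B1 = {1, 2, 4}  B2 = {1, 3, 4}  B3 = {1, 4, 6}  B4 = {1, 4, 5}  B5 = {1, 4, 7}
Tree: B1–B2, B2–B3, B3–B4, B4–B5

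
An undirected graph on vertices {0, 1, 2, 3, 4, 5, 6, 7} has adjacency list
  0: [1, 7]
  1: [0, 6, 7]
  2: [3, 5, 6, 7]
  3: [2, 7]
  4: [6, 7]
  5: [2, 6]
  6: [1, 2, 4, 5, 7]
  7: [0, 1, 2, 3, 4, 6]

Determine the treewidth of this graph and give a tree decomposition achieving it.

Treewidth 2.
Bags: B1 = {2, 6, 7}  B2 = {2, 3, 7}  B3 = {2, 5, 6}  B4 = {1, 6, 7}  B5 = {4, 6, 7}  B6 = {0, 1, 7}
Tree: B1–B2, B1–B3, B1–B4, B4–B5, B4–B6

The largest bag has 3 vertices, giving width 2; this decomposition certifies tw(G) ≤ 2. Conversely, {2, 5, 6} is a clique of size 3, and the vertices of any clique must share a bag in every tree decomposition; so some bag has ≥ 3 vertices and tw(G) ≥ 2. Therefore the treewidth is 2.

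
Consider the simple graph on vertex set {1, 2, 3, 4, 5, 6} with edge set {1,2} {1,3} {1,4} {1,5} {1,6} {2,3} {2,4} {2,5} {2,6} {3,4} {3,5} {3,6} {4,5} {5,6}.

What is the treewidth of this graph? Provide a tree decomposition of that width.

The largest bag has 5 vertices, giving width 4; this decomposition certifies tw(G) ≤ 4. Conversely, {1, 2, 3, 4, 5} is a clique of size 5, and the vertices of any clique must share a bag in every tree decomposition; so some bag has ≥ 5 vertices and tw(G) ≥ 4. The upper and lower bounds meet at 4, so that is the treewidth.

Treewidth 4.
One optimal decomposition is:
Bags: B1 = {1, 2, 3, 5, 6}  B2 = {1, 2, 3, 4, 5}
Tree: B1–B2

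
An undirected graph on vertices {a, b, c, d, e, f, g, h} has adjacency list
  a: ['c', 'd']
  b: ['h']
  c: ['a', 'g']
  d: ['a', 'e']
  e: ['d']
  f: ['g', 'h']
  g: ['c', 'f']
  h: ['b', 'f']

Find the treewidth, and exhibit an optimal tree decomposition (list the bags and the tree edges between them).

Each bag holds 2 vertices, so the decomposition has width 1, which upper-bounds the treewidth. G has an edge, so its treewidth is at least 1. Therefore the treewidth is 1.

Treewidth 1.
One optimal decomposition is:
Bags: B1 = {d, e}  B2 = {a, d}  B3 = {a, c}  B4 = {c, g}  B5 = {f, g}  B6 = {f, h}  B7 = {b, h}
Tree: B1–B2, B2–B3, B3–B4, B4–B5, B5–B6, B6–B7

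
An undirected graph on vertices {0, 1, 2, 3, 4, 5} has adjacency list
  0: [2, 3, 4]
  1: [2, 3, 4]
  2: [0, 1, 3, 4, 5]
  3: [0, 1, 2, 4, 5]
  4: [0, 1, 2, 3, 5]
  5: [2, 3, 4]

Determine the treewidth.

A width-3 tree decomposition is:
Bags: B1 = {1, 2, 3, 4}  B2 = {2, 3, 4, 5}  B3 = {0, 2, 3, 4}
Tree: B1–B2, B1–B3
The largest bag has 4 vertices, giving width 3; this decomposition certifies tw(G) ≤ 3. On the other hand G contains the 4-clique {0, 2, 3, 4}. A clique must lie in a single bag of any decomposition, so no decomposition can have width below 3. The upper and lower bounds meet at 3, so that is the treewidth.

3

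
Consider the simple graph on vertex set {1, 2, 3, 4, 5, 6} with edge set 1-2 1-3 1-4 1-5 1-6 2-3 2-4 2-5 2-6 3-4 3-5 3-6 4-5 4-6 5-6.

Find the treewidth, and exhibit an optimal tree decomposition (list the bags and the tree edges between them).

Treewidth 5.
One optimal decomposition is:
Bags: B1 = {1, 2, 3, 4, 5, 6}
Tree: (single bag)

A single bag containing all 6 vertices is trivially a valid decomposition of width 5. For the lower bound, the 6 vertices {1, 2, 3, 4, 5, 6} are pairwise adjacent, and any tree decomposition puts a clique entirely inside one bag — forcing width ≥ 5. Hence tw(G) = 5 exactly.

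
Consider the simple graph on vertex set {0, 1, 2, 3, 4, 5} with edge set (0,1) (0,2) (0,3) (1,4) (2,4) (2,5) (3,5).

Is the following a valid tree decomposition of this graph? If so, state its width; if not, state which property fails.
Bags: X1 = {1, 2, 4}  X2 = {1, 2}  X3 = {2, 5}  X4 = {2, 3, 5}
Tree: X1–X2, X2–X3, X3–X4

A tree decomposition must satisfy three properties: every vertex lies in some bag; for every edge, both endpoints lie together in some bag; and for every vertex, the bags containing it form a connected subtree. Here vertex 0 appears in no bag, so the decomposition is invalid.

No — vertex 0 appears in no bag.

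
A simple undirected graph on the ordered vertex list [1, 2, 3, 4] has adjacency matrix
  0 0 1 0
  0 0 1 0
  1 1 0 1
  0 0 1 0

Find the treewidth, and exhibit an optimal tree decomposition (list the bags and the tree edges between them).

Treewidth 1.
One such decomposition:
Bags: B1 = {3, 4}  B2 = {2, 3}  B3 = {1, 3}
Tree: B1–B2, B2–B3

Each bag holds 2 vertices, so the decomposition has width 1, which upper-bounds the treewidth. Any graph with an edge has treewidth ≥ 1, and G has the edge 4–3. Therefore the treewidth is 1.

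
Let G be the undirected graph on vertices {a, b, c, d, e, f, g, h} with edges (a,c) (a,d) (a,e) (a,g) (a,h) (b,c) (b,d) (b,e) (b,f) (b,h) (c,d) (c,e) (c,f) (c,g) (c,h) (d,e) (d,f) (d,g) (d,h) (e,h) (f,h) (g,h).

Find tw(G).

A width-4 tree decomposition is:
Bags: B1 = {b, c, d, e, h}  B2 = {a, c, d, e, h}  B3 = {b, c, d, f, h}  B4 = {a, c, d, g, h}
Tree: B1–B2, B1–B3, B2–B4
Every bag has size at most 5, so the width is 5 − 1 = 4 and tw(G) ≤ 4. On the other hand G contains the 5-clique {a, c, d, g, h}. A clique must lie in a single bag of any decomposition, so no decomposition can have width below 4. Hence tw(G) = 4 exactly.

4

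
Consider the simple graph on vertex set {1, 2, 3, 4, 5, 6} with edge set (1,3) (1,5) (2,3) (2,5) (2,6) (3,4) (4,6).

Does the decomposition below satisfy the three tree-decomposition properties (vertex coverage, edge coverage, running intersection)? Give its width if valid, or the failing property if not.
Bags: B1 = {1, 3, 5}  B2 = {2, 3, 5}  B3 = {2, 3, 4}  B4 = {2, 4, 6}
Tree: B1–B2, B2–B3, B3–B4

Yes; width 2.

Every vertex of G appears in some bag (union = {1, 2, 3, 4, 5, 6}); every edge is covered by a bag; and for each vertex v the set of bags containing v is connected in the bag tree. The decomposition is therefore valid. The largest bag has 3 vertices, so the width is 2.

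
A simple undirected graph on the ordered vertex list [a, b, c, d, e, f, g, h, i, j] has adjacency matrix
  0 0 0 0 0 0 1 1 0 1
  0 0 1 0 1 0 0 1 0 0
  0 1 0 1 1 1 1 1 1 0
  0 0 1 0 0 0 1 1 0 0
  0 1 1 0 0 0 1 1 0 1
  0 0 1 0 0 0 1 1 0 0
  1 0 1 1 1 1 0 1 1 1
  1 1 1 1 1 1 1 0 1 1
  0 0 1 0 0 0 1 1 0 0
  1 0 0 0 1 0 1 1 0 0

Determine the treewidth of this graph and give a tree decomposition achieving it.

Treewidth 3.
Bags: B1 = {c, d, g, h}  B2 = {c, e, g, h}  B3 = {c, g, h, i}  B4 = {e, g, h, j}  B5 = {a, g, h, j}  B6 = {c, f, g, h}  B7 = {b, c, e, h}
Tree: B1–B2, B2–B3, B2–B4, B4–B5, B2–B6, B2–B7

Every bag has size at most 4, so the width is 4 − 1 = 3 and tw(G) ≤ 3. Conversely, {e, g, h, j} is a clique of size 4, and the vertices of any clique must share a bag in every tree decomposition; so some bag has ≥ 4 vertices and tw(G) ≥ 3. Hence tw(G) = 3 exactly.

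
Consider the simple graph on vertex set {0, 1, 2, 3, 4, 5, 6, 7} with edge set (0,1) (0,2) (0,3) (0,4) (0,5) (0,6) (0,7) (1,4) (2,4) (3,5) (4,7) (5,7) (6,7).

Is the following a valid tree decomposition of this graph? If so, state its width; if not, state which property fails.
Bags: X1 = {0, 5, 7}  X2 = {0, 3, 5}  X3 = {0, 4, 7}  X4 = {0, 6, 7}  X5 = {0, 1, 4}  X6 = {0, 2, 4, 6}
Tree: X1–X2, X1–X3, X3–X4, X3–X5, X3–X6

A tree decomposition must satisfy three properties: every vertex lies in some bag; for every edge, both endpoints lie together in some bag; and for every vertex, the bags containing it form a connected subtree. Here bags containing vertex 6 are not connected in the tree, so the decomposition is invalid.

No — bags containing vertex 6 are not connected in the tree.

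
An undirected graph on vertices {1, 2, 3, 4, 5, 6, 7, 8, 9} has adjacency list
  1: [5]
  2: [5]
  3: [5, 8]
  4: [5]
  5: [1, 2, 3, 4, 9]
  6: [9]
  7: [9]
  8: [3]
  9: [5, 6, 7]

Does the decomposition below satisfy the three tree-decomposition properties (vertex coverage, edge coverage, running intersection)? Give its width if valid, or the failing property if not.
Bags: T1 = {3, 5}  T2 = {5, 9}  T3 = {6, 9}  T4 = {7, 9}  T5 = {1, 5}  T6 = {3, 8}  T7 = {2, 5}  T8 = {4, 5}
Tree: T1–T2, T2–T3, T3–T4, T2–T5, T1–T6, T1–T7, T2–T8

Every vertex of G appears in some bag (union = {1, 2, 3, 4, 5, 6, 7, 8, 9}); every edge is covered by a bag; and for each vertex v the set of bags containing v is connected in the bag tree. The decomposition is therefore valid. The largest bag has 2 vertices, so the width is 1.

Yes; width 1.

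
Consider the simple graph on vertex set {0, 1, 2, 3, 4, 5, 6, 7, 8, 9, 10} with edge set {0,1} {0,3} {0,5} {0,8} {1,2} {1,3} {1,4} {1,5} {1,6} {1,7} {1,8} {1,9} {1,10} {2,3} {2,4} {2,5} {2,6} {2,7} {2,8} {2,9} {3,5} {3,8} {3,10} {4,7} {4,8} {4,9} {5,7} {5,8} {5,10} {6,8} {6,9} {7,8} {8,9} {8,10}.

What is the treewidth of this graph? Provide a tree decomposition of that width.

Treewidth 4.
One optimal decomposition is:
Bags: B1 = {1, 3, 5, 8, 10}  B2 = {1, 2, 3, 5, 8}  B3 = {0, 1, 3, 5, 8}  B4 = {1, 2, 5, 7, 8}  B5 = {1, 2, 4, 7, 8}  B6 = {1, 2, 4, 8, 9}  B7 = {1, 2, 6, 8, 9}
Tree: B1–B2, B2–B3, B2–B4, B4–B5, B5–B6, B6–B7

The largest bag has 5 vertices, giving width 4; this decomposition certifies tw(G) ≤ 4. Conversely, {0, 1, 3, 5, 8} is a clique of size 5, and the vertices of any clique must share a bag in every tree decomposition; so some bag has ≥ 5 vertices and tw(G) ≥ 4. Combining the bounds, tw(G) = 4.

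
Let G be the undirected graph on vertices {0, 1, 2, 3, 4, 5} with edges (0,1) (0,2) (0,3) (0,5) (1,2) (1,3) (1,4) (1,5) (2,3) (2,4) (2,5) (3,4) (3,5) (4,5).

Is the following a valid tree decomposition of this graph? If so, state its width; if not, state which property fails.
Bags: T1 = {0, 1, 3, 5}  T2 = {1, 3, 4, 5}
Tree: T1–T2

A tree decomposition must satisfy three properties: every vertex lies in some bag; for every edge, both endpoints lie together in some bag; and for every vertex, the bags containing it form a connected subtree. Here vertex 2 appears in no bag, so the decomposition is invalid.

No — vertex 2 appears in no bag.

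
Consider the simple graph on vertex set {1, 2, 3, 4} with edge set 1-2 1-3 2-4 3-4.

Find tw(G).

2

A width-2 tree decomposition is:
Bags: B1 = {1, 3, 4}  B2 = {1, 2, 4}
Tree: B1–B2
Each bag holds 3 vertices, so the decomposition has width 2, which upper-bounds the treewidth. For the lower bound, G contains the cycle 4–3–1–2–4, so G is not a forest; only forests have treewidth ≤ 1, hence tw(G) ≥ 2. Combining the bounds, tw(G) = 2.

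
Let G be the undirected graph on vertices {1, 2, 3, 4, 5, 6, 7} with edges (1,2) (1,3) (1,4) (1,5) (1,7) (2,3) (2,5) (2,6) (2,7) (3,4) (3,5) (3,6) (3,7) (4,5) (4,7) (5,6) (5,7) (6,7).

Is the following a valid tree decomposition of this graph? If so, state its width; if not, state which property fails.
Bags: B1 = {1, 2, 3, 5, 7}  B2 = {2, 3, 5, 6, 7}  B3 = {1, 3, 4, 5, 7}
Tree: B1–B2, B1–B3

Yes; width 4.

Every vertex of G appears in some bag (union = {1, 2, 3, 4, 5, 6, 7}); every edge is covered by a bag; and for each vertex v the set of bags containing v is connected in the bag tree. The decomposition is therefore valid. The largest bag has 5 vertices, so the width is 4.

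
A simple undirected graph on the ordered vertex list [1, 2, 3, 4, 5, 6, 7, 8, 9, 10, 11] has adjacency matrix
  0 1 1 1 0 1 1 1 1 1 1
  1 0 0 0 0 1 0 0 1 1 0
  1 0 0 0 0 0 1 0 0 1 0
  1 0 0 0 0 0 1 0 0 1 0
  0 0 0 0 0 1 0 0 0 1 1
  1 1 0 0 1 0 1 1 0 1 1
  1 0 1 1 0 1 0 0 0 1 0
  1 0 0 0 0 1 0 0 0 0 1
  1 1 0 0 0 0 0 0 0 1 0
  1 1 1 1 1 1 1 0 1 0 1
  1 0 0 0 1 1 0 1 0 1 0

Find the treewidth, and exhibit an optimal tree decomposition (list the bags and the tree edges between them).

Each bag holds 4 vertices, so the decomposition has width 3, which upper-bounds the treewidth. On the other hand G contains the 4-clique {1, 6, 8, 11}. A clique must lie in a single bag of any decomposition, so no decomposition can have width below 3. Therefore the treewidth is 3.

Treewidth 3.
Bags: B1 = {1, 6, 7, 10}  B2 = {1, 3, 7, 10}  B3 = {1, 2, 6, 10}  B4 = {1, 2, 9, 10}  B5 = {1, 4, 7, 10}  B6 = {1, 6, 10, 11}  B7 = {5, 6, 10, 11}  B8 = {1, 6, 8, 11}
Tree: B1–B2, B1–B3, B3–B4, B2–B5, B3–B6, B6–B7, B6–B8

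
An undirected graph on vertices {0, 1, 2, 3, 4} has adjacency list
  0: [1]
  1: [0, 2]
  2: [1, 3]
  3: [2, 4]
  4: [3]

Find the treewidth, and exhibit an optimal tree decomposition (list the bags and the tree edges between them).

Treewidth 1.
One such decomposition:
Bags: B1 = {0, 1}  B2 = {1, 2}  B3 = {2, 3}  B4 = {3, 4}
Tree: B1–B2, B2–B3, B3–B4

The largest bag has 2 vertices, giving width 1; this decomposition certifies tw(G) ≤ 1. G has an edge, so its treewidth is at least 1. Hence tw(G) = 1 exactly.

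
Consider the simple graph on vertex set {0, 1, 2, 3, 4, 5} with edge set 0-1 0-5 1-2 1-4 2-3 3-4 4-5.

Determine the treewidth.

2

A width-2 tree decomposition is:
Bags: B1 = {0, 4, 5}  B2 = {0, 1, 4}  B3 = {1, 3, 4}  B4 = {1, 2, 3}
Tree: B1–B2, B2–B3, B3–B4
Every bag has size at most 3, so the width is 3 − 1 = 2 and tw(G) ≤ 2. The edges 5–0–1–4–5 form a cycle, so G is not a tree and its treewidth is at least 2. The upper and lower bounds meet at 2, so that is the treewidth.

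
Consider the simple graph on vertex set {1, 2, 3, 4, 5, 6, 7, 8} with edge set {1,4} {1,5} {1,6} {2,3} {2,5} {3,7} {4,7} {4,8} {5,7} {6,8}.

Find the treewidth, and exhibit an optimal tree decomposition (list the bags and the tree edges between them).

Treewidth 2.
Bags: B1 = {2, 3, 5}  B2 = {3, 5, 7}  B3 = {1, 5, 7}  B4 = {1, 4, 7}  B5 = {1, 4, 6}  B6 = {4, 6, 8}
Tree: B1–B2, B2–B3, B3–B4, B4–B5, B5–B6

Every bag has size at most 3, so the width is 3 − 1 = 2 and tw(G) ≤ 2. Since 2–3–7–5–2 is a cycle in G, G is not acyclic. Forests are exactly the graphs of treewidth ≤ 1, so tw(G) ≥ 2. Therefore the treewidth is 2.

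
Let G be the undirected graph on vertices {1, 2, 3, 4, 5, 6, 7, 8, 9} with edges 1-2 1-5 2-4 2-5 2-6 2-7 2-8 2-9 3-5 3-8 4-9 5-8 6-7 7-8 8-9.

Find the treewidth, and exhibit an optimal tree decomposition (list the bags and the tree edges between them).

Each bag holds 3 vertices, so the decomposition has width 2, which upper-bounds the treewidth. On the other hand G contains the 3-clique {2, 8, 9}. A clique must lie in a single bag of any decomposition, so no decomposition can have width below 2. Therefore the treewidth is 2.

Treewidth 2.
Bags: B1 = {2, 5, 8}  B2 = {2, 7, 8}  B3 = {2, 8, 9}  B4 = {2, 4, 9}  B5 = {2, 6, 7}  B6 = {3, 5, 8}  B7 = {1, 2, 5}
Tree: B1–B2, B2–B3, B3–B4, B2–B5, B1–B6, B1–B7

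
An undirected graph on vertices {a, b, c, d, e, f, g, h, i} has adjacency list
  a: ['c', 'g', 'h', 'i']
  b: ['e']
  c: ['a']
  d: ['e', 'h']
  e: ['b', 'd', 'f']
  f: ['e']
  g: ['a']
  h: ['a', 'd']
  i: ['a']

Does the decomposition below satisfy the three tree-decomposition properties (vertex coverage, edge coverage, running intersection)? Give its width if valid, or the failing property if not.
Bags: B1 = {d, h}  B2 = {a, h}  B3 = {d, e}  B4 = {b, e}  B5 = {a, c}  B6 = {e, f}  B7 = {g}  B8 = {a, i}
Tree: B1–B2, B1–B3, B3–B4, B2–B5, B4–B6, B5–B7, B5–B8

A tree decomposition must satisfy three properties: every vertex lies in some bag; for every edge, both endpoints lie together in some bag; and for every vertex, the bags containing it form a connected subtree. Here edge (a,g) lies in no bag, so the decomposition is invalid.

No — edge (a,g) lies in no bag.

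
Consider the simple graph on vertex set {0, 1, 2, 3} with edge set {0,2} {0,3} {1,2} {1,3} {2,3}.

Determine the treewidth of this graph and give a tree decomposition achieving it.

Each bag holds 3 vertices, so the decomposition has width 2, which upper-bounds the treewidth. On the other hand G contains the 3-clique {0, 2, 3}. A clique must lie in a single bag of any decomposition, so no decomposition can have width below 2. Combining the bounds, tw(G) = 2.

Treewidth 2.
Bags: B1 = {0, 2, 3}  B2 = {1, 2, 3}
Tree: B1–B2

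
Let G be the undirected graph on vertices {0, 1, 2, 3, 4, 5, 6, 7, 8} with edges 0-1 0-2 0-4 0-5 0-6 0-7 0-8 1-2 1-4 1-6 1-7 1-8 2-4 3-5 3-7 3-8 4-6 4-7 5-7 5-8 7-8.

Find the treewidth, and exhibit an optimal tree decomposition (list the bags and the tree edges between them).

Treewidth 3.
One such decomposition:
Bags: B1 = {0, 1, 4, 7}  B2 = {0, 1, 7, 8}  B3 = {0, 1, 4, 6}  B4 = {0, 1, 2, 4}  B5 = {0, 5, 7, 8}  B6 = {3, 5, 7, 8}
Tree: B1–B2, B1–B3, B1–B4, B2–B5, B5–B6

Each bag holds 4 vertices, so the decomposition has width 3, which upper-bounds the treewidth. On the other hand G contains the 4-clique {0, 1, 7, 8}. A clique must lie in a single bag of any decomposition, so no decomposition can have width below 3. Therefore the treewidth is 3.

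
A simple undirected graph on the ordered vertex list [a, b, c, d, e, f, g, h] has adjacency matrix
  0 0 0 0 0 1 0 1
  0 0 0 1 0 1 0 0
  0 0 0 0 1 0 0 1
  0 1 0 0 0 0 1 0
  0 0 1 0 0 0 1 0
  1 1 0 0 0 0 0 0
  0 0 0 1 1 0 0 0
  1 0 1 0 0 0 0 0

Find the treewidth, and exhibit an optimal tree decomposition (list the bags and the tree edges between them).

Treewidth 2.
One such decomposition:
Bags: B1 = {c, e, g}  B2 = {c, g, h}  B3 = {a, g, h}  B4 = {a, f, g}  B5 = {b, f, g}  B6 = {b, d, g}
Tree: B1–B2, B2–B3, B3–B4, B4–B5, B5–B6

Each bag holds 3 vertices, so the decomposition has width 2, which upper-bounds the treewidth. The edges g–e–c–h–a–f–b–d–g form a cycle, so G is not a tree and its treewidth is at least 2. Hence tw(G) = 2 exactly.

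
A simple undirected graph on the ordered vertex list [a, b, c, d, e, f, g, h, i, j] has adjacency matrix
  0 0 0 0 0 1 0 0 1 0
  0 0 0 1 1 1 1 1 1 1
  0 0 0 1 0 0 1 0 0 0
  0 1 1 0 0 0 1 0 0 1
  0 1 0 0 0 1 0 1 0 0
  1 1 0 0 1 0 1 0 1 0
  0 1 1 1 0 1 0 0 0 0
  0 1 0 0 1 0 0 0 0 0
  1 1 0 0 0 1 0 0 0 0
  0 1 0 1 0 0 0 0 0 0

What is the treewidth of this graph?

2

A width-2 tree decomposition is:
Bags: B1 = {b, d, g}  B2 = {b, f, g}  B3 = {b, e, f}  B4 = {c, d, g}  B5 = {b, e, h}  B6 = {b, d, j}  B7 = {b, f, i}  B8 = {a, f, i}
Tree: B1–B2, B2–B3, B1–B4, B3–B5, B1–B6, B3–B7, B7–B8
Every bag has size at most 3, so the width is 3 − 1 = 2 and tw(G) ≤ 2. For the lower bound, the 3 vertices {c, d, g} are pairwise adjacent, and any tree decomposition puts a clique entirely inside one bag — forcing width ≥ 2. Hence tw(G) = 2 exactly.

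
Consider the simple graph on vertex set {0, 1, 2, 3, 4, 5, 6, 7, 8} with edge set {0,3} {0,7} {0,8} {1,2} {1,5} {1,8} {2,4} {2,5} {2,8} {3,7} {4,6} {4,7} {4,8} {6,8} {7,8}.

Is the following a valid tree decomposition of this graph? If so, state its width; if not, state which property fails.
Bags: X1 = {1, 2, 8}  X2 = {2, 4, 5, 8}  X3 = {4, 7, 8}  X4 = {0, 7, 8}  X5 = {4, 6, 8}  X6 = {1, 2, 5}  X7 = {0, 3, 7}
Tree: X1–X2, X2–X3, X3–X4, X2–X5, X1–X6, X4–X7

A tree decomposition must satisfy three properties: every vertex lies in some bag; for every edge, both endpoints lie together in some bag; and for every vertex, the bags containing it form a connected subtree. Here bags containing vertex 5 are not connected in the tree, so the decomposition is invalid.

No — bags containing vertex 5 are not connected in the tree.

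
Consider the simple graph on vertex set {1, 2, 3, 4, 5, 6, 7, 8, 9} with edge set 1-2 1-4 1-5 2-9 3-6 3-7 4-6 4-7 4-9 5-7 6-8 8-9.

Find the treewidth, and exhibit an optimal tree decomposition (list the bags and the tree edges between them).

Treewidth 3.
Bags: B1 = {1, 2, 8, 9}  B2 = {1, 4, 8, 9}  B3 = {1, 4, 6, 8}  B4 = {1, 4, 5, 6}  B5 = {4, 5, 6, 7}  B6 = {3, 5, 6, 7}
Tree: B1–B2, B2–B3, B3–B4, B4–B5, B5–B6

Every bag has size at most 4, so the width is 4 − 1 = 3 and tw(G) ≤ 3. For the lower bound: the 4 vertex sets {2,8,9}, {1}, {4}, {3,5,6,7} are disjoint, each induces a connected subgraph, and every pair is joined by at least one edge of G. Contracting each set to a single vertex therefore yields K_{4} as a minor, and since treewidth is minor-monotone, tw(G) ≥ tw(K_{4}) = 3. Combining the bounds, tw(G) = 3.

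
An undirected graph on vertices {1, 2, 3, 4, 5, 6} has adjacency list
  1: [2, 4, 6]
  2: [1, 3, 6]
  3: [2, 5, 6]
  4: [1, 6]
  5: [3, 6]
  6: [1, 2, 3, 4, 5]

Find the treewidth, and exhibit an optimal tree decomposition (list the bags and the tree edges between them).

Treewidth 2.
Bags: B1 = {3, 5, 6}  B2 = {2, 3, 6}  B3 = {1, 2, 6}  B4 = {1, 4, 6}
Tree: B1–B2, B2–B3, B3–B4

The largest bag has 3 vertices, giving width 2; this decomposition certifies tw(G) ≤ 2. For the lower bound, the 3 vertices {1, 2, 6} are pairwise adjacent, and any tree decomposition puts a clique entirely inside one bag — forcing width ≥ 2. Therefore the treewidth is 2.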